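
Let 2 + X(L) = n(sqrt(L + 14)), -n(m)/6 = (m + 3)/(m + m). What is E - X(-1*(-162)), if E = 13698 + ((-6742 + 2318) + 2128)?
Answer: 11407 + 9*sqrt(11)/44 ≈ 11408.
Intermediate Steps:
n(m) = -3*(3 + m)/m (n(m) = -6*(m + 3)/(m + m) = -6*(3 + m)/(2*m) = -6*(3 + m)*1/(2*m) = -3*(3 + m)/m)
X(L) = -5 - 9/sqrt(14 + L) (X(L) = -2 + (-3 - 9/sqrt(L + 14)) = -2 + (-3 - 9/sqrt(14 + L)) = -5 - 9/sqrt(14 + L))
E = 11402 (E = 13698 + (-4424 + 2128) = 13698 - 2296 = 11402)
E - X(-1*(-162)) = 11402 - (-5 - 9/sqrt(14 - 1*(-162))) = 11402 - (-5 - 9/sqrt(14 + 162)) = 11402 - (-5 - 9*sqrt(11)/44) = 11402 + (5 + 9*sqrt(11)/44) = 11407 + 9*sqrt(11)/44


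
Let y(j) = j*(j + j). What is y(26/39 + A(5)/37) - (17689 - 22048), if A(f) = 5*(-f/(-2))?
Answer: 107464207/24642 ≈ 4361.0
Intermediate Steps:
A(f) = 5*f/2 (A(f) = 5*(-f*(-1)/2) = 5*(-(-1)*f/2) = 5*(f/2) = 5*f/2)
y(j) = 2*j² (y(j) = j*(2*j) = 2*j²)
y(26/39 + A(5)/37) - (17689 - 22048) = 2*(26/39 + ((5/2)*5)/37)² - (17689 - 22048) = 2*(26*(1/39) + (25/2)*(1/37))² - 1*(-4359) = 2*(⅔ + 25/74)² + 4359 = 2*(223/222)² + 4359 = 2*(49729/49284) + 4359 = 49729/24642 + 4359 = 107464207/24642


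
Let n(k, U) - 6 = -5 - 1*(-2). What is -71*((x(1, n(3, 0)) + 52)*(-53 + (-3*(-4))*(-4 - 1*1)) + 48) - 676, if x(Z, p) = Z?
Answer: 421135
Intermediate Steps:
n(k, U) = 3 (n(k, U) = 6 + (-5 - 1*(-2)) = 6 + (-5 + 2) = 6 - 3 = 3)
-71*((x(1, n(3, 0)) + 52)*(-53 + (-3*(-4))*(-4 - 1*1)) + 48) - 676 = -71*((1 + 52)*(-53 + (-3*(-4))*(-4 - 1*1)) + 48) - 676 = -71*(53*(-53 + 12*(-4 - 1)) + 48) - 676 = -71*(53*(-53 + 12*(-5)) + 48) - 676 = -71*(53*(-53 - 60) + 48) - 676 = -71*(53*(-113) + 48) - 676 = -71*(-5989 + 48) - 676 = -71*(-5941) - 676 = 421811 - 676 = 421135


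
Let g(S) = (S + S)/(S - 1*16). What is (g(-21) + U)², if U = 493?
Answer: 334268089/1369 ≈ 2.4417e+5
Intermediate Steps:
g(S) = 2*S/(-16 + S) (g(S) = (2*S)/(S - 16) = (2*S)/(-16 + S) = 2*S/(-16 + S))
(g(-21) + U)² = (2*(-21)/(-16 - 21) + 493)² = (2*(-21)/(-37) + 493)² = (2*(-21)*(-1/37) + 493)² = (42/37 + 493)² = (18283/37)² = 334268089/1369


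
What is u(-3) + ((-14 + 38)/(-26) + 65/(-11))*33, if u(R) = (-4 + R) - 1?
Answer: -3035/13 ≈ -233.46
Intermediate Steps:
u(R) = -5 + R
u(-3) + ((-14 + 38)/(-26) + 65/(-11))*33 = (-5 - 3) + ((-14 + 38)/(-26) + 65/(-11))*33 = -8 + (24*(-1/26) + 65*(-1/11))*33 = -8 + (-12/13 - 65/11)*33 = -8 - 977/143*33 = -8 - 2931/13 = -3035/13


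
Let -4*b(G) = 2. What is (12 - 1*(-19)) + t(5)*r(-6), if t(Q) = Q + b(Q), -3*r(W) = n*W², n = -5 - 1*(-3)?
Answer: 139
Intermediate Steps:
b(G) = -½ (b(G) = -¼*2 = -½)
n = -2 (n = -5 + 3 = -2)
r(W) = 2*W²/3 (r(W) = -(-2)*W²/3 = 2*W²/3)
t(Q) = -½ + Q (t(Q) = Q - ½ = -½ + Q)
(12 - 1*(-19)) + t(5)*r(-6) = (12 - 1*(-19)) + (-½ + 5)*((⅔)*(-6)²) = (12 + 19) + 9*((⅔)*36)/2 = 31 + (9/2)*24 = 31 + 108 = 139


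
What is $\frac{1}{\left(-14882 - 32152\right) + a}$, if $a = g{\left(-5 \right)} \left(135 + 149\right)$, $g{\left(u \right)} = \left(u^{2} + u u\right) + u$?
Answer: $- \frac{1}{34254} \approx -2.9194 \cdot 10^{-5}$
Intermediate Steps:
$g{\left(u \right)} = u + 2 u^{2}$ ($g{\left(u \right)} = \left(u^{2} + u^{2}\right) + u = 2 u^{2} + u = u + 2 u^{2}$)
$a = 12780$ ($a = - 5 \left(1 + 2 \left(-5\right)\right) \left(135 + 149\right) = - 5 \left(1 - 10\right) 284 = \left(-5\right) \left(-9\right) 284 = 45 \cdot 284 = 12780$)
$\frac{1}{\left(-14882 - 32152\right) + a} = \frac{1}{\left(-14882 - 32152\right) + 12780} = \frac{1}{-47034 + 12780} = \frac{1}{-34254} = - \frac{1}{34254}$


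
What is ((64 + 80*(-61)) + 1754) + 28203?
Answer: 25141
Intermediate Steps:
((64 + 80*(-61)) + 1754) + 28203 = ((64 - 4880) + 1754) + 28203 = (-4816 + 1754) + 28203 = -3062 + 28203 = 25141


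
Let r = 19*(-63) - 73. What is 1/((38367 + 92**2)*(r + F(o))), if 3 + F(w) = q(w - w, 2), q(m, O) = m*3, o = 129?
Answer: -1/59615863 ≈ -1.6774e-8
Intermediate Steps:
q(m, O) = 3*m
F(w) = -3 (F(w) = -3 + 3*(w - w) = -3 + 3*0 = -3 + 0 = -3)
r = -1270 (r = -1197 - 73 = -1270)
1/((38367 + 92**2)*(r + F(o))) = 1/((38367 + 92**2)*(-1270 - 3)) = 1/((38367 + 8464)*(-1273)) = 1/(46831*(-1273)) = 1/(-59615863) = -1/59615863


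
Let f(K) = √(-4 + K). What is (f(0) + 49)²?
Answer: 2397 + 196*I ≈ 2397.0 + 196.0*I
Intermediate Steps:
(f(0) + 49)² = (√(-4 + 0) + 49)² = (√(-4) + 49)² = (2*I + 49)² = (49 + 2*I)²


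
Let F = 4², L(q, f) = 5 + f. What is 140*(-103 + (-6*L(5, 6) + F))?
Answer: -21420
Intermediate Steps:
F = 16
140*(-103 + (-6*L(5, 6) + F)) = 140*(-103 + (-6*(5 + 6) + 16)) = 140*(-103 + (-6*11 + 16)) = 140*(-103 + (-66 + 16)) = 140*(-103 - 50) = 140*(-153) = -21420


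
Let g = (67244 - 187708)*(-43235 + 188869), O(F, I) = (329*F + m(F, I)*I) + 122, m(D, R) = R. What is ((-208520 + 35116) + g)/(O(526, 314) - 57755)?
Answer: -17543827580/214017 ≈ -81974.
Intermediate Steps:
O(F, I) = 122 + I² + 329*F (O(F, I) = (329*F + I*I) + 122 = (329*F + I²) + 122 = (I² + 329*F) + 122 = 122 + I² + 329*F)
g = -17543654176 (g = -120464*145634 = -17543654176)
((-208520 + 35116) + g)/(O(526, 314) - 57755) = ((-208520 + 35116) - 17543654176)/((122 + 314² + 329*526) - 57755) = (-173404 - 17543654176)/((122 + 98596 + 173054) - 57755) = -17543827580/(271772 - 57755) = -17543827580/214017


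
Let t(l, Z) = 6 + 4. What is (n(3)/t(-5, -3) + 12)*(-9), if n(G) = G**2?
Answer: -1161/10 ≈ -116.10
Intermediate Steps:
t(l, Z) = 10
(n(3)/t(-5, -3) + 12)*(-9) = (3**2/10 + 12)*(-9) = (9*(1/10) + 12)*(-9) = (9/10 + 12)*(-9) = (129/10)*(-9) = -1161/10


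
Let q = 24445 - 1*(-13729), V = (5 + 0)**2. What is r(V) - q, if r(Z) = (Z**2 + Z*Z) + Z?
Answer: -36899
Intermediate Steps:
V = 25 (V = 5**2 = 25)
r(Z) = Z + 2*Z**2 (r(Z) = (Z**2 + Z**2) + Z = 2*Z**2 + Z = Z + 2*Z**2)
q = 38174 (q = 24445 + 13729 = 38174)
r(V) - q = 25*(1 + 2*25) - 1*38174 = 25*(1 + 50) - 38174 = 25*51 - 38174 = 1275 - 38174 = -36899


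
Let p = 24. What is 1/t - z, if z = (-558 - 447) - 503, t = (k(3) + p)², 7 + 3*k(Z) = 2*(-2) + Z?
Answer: 6176777/4096 ≈ 1508.0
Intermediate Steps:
k(Z) = -11/3 + Z/3 (k(Z) = -7/3 + (2*(-2) + Z)/3 = -7/3 + (-4 + Z)/3 = -7/3 + (-4/3 + Z/3) = -11/3 + Z/3)
t = 4096/9 (t = ((-11/3 + (⅓)*3) + 24)² = ((-11/3 + 1) + 24)² = (-8/3 + 24)² = (64/3)² = 4096/9 ≈ 455.11)
z = -1508 (z = -1005 - 503 = -1508)
1/t - z = 1/(4096/9) - 1*(-1508) = 9/4096 + 1508 = 6176777/4096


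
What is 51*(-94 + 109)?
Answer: 765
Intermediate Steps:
51*(-94 + 109) = 51*15 = 765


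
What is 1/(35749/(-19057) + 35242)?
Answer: 19057/671571045 ≈ 2.8377e-5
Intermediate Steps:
1/(35749/(-19057) + 35242) = 1/(35749*(-1/19057) + 35242) = 1/(-35749/19057 + 35242) = 1/(671571045/19057) = 19057/671571045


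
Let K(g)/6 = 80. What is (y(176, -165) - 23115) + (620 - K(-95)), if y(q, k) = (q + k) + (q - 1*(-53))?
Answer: -22735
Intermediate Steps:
K(g) = 480 (K(g) = 6*80 = 480)
y(q, k) = 53 + k + 2*q (y(q, k) = (k + q) + (q + 53) = (k + q) + (53 + q) = 53 + k + 2*q)
(y(176, -165) - 23115) + (620 - K(-95)) = ((53 - 165 + 2*176) - 23115) + (620 - 1*480) = ((53 - 165 + 352) - 23115) + (620 - 480) = (240 - 23115) + 140 = -22875 + 140 = -22735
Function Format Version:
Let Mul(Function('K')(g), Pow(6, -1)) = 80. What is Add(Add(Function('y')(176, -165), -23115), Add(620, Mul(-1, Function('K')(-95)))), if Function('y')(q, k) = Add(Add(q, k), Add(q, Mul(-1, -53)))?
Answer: -22735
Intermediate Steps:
Function('K')(g) = 480 (Function('K')(g) = Mul(6, 80) = 480)
Function('y')(q, k) = Add(53, k, Mul(2, q)) (Function('y')(q, k) = Add(Add(k, q), Add(q, 53)) = Add(Add(k, q), Add(53, q)) = Add(53, k, Mul(2, q)))
Add(Add(Function('y')(176, -165), -23115), Add(620, Mul(-1, Function('K')(-95)))) = Add(Add(Add(53, -165, Mul(2, 176)), -23115), Add(620, Mul(-1, 480))) = Add(Add(Add(53, -165, 352), -23115), Add(620, -480)) = Add(Add(240, -23115), 140) = Add(-22875, 140) = -22735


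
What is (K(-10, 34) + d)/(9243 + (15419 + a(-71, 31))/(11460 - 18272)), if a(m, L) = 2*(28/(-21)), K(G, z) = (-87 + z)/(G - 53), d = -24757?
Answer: -10624254056/3965717679 ≈ -2.6790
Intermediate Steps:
K(G, z) = (-87 + z)/(-53 + G)
a(m, L) = -8/3 (a(m, L) = 2*(28*(-1/21)) = 2*(-4/3) = -8/3)
(K(-10, 34) + d)/(9243 + (15419 + a(-71, 31))/(11460 - 18272)) = ((-87 + 34)/(-53 - 10) - 24757)/(9243 + (15419 - 8/3)/(11460 - 18272)) = (-53/(-63) - 24757)/(9243 + (46249/3)/(-6812)) = (-1/63*(-53) - 24757)/(9243 + (46249/3)*(-1/6812)) = (53/63 - 24757)/(9243 - 46249/20436) = -1559638/(63*188843699/20436) = -1559638/63*20436/188843699 = -10624254056/3965717679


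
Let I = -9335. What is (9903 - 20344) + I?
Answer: -19776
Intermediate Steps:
(9903 - 20344) + I = (9903 - 20344) - 9335 = -10441 - 9335 = -19776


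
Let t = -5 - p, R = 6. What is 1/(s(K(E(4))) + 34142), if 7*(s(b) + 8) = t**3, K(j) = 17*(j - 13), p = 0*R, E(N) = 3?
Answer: 7/238813 ≈ 2.9312e-5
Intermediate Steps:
p = 0 (p = 0*6 = 0)
K(j) = -221 + 17*j (K(j) = 17*(-13 + j) = -221 + 17*j)
t = -5 (t = -5 - 1*0 = -5 + 0 = -5)
s(b) = -181/7 (s(b) = -8 + (1/7)*(-5)**3 = -8 + (1/7)*(-125) = -8 - 125/7 = -181/7)
1/(s(K(E(4))) + 34142) = 1/(-181/7 + 34142) = 1/(238813/7) = 7/238813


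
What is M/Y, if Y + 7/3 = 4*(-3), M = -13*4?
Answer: 156/43 ≈ 3.6279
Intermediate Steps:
M = -52
Y = -43/3 (Y = -7/3 + 4*(-3) = -7/3 - 12 = -43/3 ≈ -14.333)
M/Y = -52/(-43/3) = -52*(-3/43) = 156/43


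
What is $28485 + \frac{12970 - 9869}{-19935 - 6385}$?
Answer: $\frac{107103157}{3760} \approx 28485.0$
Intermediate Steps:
$28485 + \frac{12970 - 9869}{-19935 - 6385} = 28485 + \frac{3101}{-26320} = 28485 + 3101 \left(- \frac{1}{26320}\right) = 28485 - \frac{443}{3760} = \frac{107103157}{3760}$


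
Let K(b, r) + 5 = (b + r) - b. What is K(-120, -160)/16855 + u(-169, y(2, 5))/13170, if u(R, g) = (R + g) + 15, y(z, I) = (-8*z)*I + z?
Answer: -608341/22198035 ≈ -0.027405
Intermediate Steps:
y(z, I) = z - 8*I*z (y(z, I) = -8*I*z + z = z - 8*I*z)
u(R, g) = 15 + R + g
K(b, r) = -5 + r (K(b, r) = -5 + ((b + r) - b) = -5 + r)
K(-120, -160)/16855 + u(-169, y(2, 5))/13170 = (-5 - 160)/16855 + (15 - 169 + 2*(1 - 8*5))/13170 = -165*1/16855 + (15 - 169 + 2*(1 - 40))*(1/13170) = -33/3371 + (15 - 169 + 2*(-39))*(1/13170) = -33/3371 + (15 - 169 - 78)*(1/13170) = -33/3371 - 232*1/13170 = -33/3371 - 116/6585 = -608341/22198035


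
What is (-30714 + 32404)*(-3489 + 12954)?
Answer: 15995850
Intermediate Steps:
(-30714 + 32404)*(-3489 + 12954) = 1690*9465 = 15995850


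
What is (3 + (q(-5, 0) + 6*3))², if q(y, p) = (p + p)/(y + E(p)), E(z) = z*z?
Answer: 441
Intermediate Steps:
E(z) = z²
q(y, p) = 2*p/(y + p²) (q(y, p) = (p + p)/(y + p²) = (2*p)/(y + p²) = 2*p/(y + p²))
(3 + (q(-5, 0) + 6*3))² = (3 + (2*0/(-5 + 0²) + 6*3))² = (3 + (2*0/(-5 + 0) + 18))² = (3 + (2*0/(-5) + 18))² = (3 + (2*0*(-⅕) + 18))² = (3 + (0 + 18))² = (3 + 18)² = 21² = 441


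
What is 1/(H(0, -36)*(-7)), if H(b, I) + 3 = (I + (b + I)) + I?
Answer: 1/777 ≈ 0.0012870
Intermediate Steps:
H(b, I) = -3 + b + 3*I (H(b, I) = -3 + ((I + (b + I)) + I) = -3 + ((I + (I + b)) + I) = -3 + ((b + 2*I) + I) = -3 + (b + 3*I) = -3 + b + 3*I)
1/(H(0, -36)*(-7)) = 1/((-3 + 0 + 3*(-36))*(-7)) = 1/((-3 + 0 - 108)*(-7)) = 1/(-111*(-7)) = 1/777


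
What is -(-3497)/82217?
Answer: 3497/82217 ≈ 0.042534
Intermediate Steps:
-(-3497)/82217 = -1*(-3497/82217) = 3497/82217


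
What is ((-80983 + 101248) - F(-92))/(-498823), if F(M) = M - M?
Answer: -20265/498823 ≈ -0.040626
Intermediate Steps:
F(M) = 0
((-80983 + 101248) - F(-92))/(-498823) = ((-80983 + 101248) - 1*0)/(-498823) = (20265 + 0)*(-1/498823) = 20265*(-1/498823) = -20265/498823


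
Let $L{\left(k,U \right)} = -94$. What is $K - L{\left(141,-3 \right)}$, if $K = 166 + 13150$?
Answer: $13410$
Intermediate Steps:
$K = 13316$
$K - L{\left(141,-3 \right)} = 13316 - -94 = 13316 + 94 = 13410$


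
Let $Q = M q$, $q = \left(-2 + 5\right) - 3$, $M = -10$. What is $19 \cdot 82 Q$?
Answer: $0$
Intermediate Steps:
$q = 0$ ($q = 3 - 3 = 0$)
$Q = 0$ ($Q = \left(-10\right) 0 = 0$)
$19 \cdot 82 Q = 19 \cdot 82 \cdot 0 = 1558 \cdot 0 = 0$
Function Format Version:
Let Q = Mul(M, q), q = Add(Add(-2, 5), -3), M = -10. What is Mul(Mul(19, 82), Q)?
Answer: 0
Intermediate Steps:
q = 0 (q = Add(3, -3) = 0)
Q = 0 (Q = Mul(-10, 0) = 0)
Mul(Mul(19, 82), Q) = Mul(Mul(19, 82), 0) = Mul(1558, 0) = 0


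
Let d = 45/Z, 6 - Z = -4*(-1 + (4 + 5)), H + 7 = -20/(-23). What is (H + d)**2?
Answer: 18688329/763876 ≈ 24.465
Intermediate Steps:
H = -141/23 (H = -7 - 20/(-23) = -7 - 20*(-1/23) = -7 + 20/23 = -141/23 ≈ -6.1304)
Z = 38 (Z = 6 - (-4)*(-1 + (4 + 5)) = 6 - (-4)*(-1 + 9) = 6 - (-4)*8 = 6 - 1*(-32) = 6 + 32 = 38)
d = 45/38 ≈ 1.1842
(H + d)**2 = (-141/23 + 45/38)**2 = (-4323/874)**2 = 18688329/763876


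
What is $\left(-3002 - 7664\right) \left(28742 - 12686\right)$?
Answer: $-171253296$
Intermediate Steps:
$\left(-3002 - 7664\right) \left(28742 - 12686\right) = \left(-10666\right) 16056 = -171253296$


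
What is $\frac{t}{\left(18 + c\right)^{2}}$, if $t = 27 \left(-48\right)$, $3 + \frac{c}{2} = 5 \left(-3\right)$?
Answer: $-4$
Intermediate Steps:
$c = -36$ ($c = -6 + 2 \cdot 5 \left(-3\right) = -6 + 2 \left(-15\right) = -6 - 30 = -36$)
$t = -1296$
$\frac{t}{\left(18 + c\right)^{2}} = - \frac{1296}{\left(18 - 36\right)^{2}} = - \frac{1296}{\left(-18\right)^{2}} = - \frac{1296}{324} = \left(-1296\right) \frac{1}{324} = -4$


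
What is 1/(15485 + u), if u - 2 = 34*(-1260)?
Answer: -1/27353 ≈ -3.6559e-5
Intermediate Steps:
u = -42838 (u = 2 + 34*(-1260) = 2 - 42840 = -42838)
1/(15485 + u) = 1/(15485 - 42838) = 1/(-27353) = -1/27353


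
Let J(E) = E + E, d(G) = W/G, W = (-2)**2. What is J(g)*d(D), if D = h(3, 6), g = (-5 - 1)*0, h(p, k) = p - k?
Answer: 0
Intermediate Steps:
W = 4
g = 0 (g = -6*0 = 0)
D = -3 (D = 3 - 1*6 = 3 - 6 = -3)
d(G) = 4/G
J(E) = 2*E
J(g)*d(D) = (2*0)*(4/(-3)) = 0*(4*(-1/3)) = 0*(-4/3) = 0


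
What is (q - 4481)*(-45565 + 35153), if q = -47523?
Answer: 541465648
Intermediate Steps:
(q - 4481)*(-45565 + 35153) = (-47523 - 4481)*(-45565 + 35153) = -52004*(-10412) = 541465648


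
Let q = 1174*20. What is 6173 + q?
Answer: 29653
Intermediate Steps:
q = 23480
6173 + q = 6173 + 23480 = 29653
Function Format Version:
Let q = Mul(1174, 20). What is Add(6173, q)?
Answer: 29653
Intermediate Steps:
q = 23480
Add(6173, q) = Add(6173, 23480) = 29653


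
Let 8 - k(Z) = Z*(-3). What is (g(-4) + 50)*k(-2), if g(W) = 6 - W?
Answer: 120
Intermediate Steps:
k(Z) = 8 + 3*Z (k(Z) = 8 - Z*(-3) = 8 - (-3)*Z = 8 + 3*Z)
(g(-4) + 50)*k(-2) = ((6 - 1*(-4)) + 50)*(8 + 3*(-2)) = ((6 + 4) + 50)*(8 - 6) = (10 + 50)*2 = 60*2 = 120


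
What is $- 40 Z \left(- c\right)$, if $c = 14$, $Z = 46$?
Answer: $25760$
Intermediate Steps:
$- 40 Z \left(- c\right) = \left(-40\right) 46 \left(\left(-1\right) 14\right) = \left(-1840\right) \left(-14\right) = 25760$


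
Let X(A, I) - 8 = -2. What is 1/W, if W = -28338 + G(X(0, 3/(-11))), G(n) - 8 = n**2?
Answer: -1/28294 ≈ -3.5343e-5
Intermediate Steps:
X(A, I) = 6 (X(A, I) = 8 - 2 = 6)
G(n) = 8 + n**2
W = -28294 (W = -28338 + (8 + 6**2) = -28338 + (8 + 36) = -28338 + 44 = -28294)
1/W = 1/(-28294) = -1/28294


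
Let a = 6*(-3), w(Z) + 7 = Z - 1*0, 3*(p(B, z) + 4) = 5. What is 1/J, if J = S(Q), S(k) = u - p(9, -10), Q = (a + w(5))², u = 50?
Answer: 3/157 ≈ 0.019108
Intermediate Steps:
p(B, z) = -7/3 (p(B, z) = -4 + (⅓)*5 = -4 + 5/3 = -7/3)
w(Z) = -7 + Z (w(Z) = -7 + (Z - 1*0) = -7 + (Z + 0) = -7 + Z)
a = -18
Q = 400 (Q = (-18 + (-7 + 5))² = (-18 - 2)² = (-20)² = 400)
S(k) = 157/3 (S(k) = 50 - 1*(-7/3) = 50 + 7/3 = 157/3)
J = 157/3 ≈ 52.333
1/J = 1/(157/3) = 3/157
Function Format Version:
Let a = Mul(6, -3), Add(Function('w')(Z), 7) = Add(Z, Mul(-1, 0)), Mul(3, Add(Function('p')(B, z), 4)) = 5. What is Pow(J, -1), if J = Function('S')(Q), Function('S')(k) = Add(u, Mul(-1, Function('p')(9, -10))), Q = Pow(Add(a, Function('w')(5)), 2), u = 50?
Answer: Rational(3, 157) ≈ 0.019108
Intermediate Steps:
Function('p')(B, z) = Rational(-7, 3) (Function('p')(B, z) = Add(-4, Mul(Rational(1, 3), 5)) = Add(-4, Rational(5, 3)) = Rational(-7, 3))
Function('w')(Z) = Add(-7, Z) (Function('w')(Z) = Add(-7, Add(Z, Mul(-1, 0))) = Add(-7, Add(Z, 0)) = Add(-7, Z))
a = -18
Q = 400 (Q = Pow(Add(-18, Add(-7, 5)), 2) = Pow(Add(-18, -2), 2) = Pow(-20, 2) = 400)
Function('S')(k) = Rational(157, 3) (Function('S')(k) = Add(50, Mul(-1, Rational(-7, 3))) = Add(50, Rational(7, 3)) = Rational(157, 3))
J = Rational(157, 3) ≈ 52.333
Pow(J, -1) = Pow(Rational(157, 3), -1) = Rational(3, 157)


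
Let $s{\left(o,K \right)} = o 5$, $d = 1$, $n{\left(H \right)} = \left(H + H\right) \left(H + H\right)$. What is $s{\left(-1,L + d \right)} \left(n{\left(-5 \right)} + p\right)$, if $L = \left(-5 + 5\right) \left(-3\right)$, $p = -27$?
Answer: $-365$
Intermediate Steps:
$n{\left(H \right)} = 4 H^{2}$ ($n{\left(H \right)} = 2 H 2 H = 4 H^{2}$)
$L = 0$ ($L = 0 \left(-3\right) = 0$)
$s{\left(o,K \right)} = 5 o$
$s{\left(-1,L + d \right)} \left(n{\left(-5 \right)} + p\right) = 5 \left(-1\right) \left(4 \left(-5\right)^{2} - 27\right) = - 5 \left(4 \cdot 25 - 27\right) = - 5 \left(100 - 27\right) = \left(-5\right) 73 = -365$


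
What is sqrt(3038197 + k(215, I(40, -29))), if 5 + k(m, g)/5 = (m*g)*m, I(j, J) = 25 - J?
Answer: sqrt(15518922) ≈ 3939.4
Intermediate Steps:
k(m, g) = -25 + 5*g*m**2 (k(m, g) = -25 + 5*((m*g)*m) = -25 + 5*((g*m)*m) = -25 + 5*(g*m**2) = -25 + 5*g*m**2)
sqrt(3038197 + k(215, I(40, -29))) = sqrt(3038197 + (-25 + 5*(25 - 1*(-29))*215**2)) = sqrt(3038197 + (-25 + 5*(25 + 29)*46225)) = sqrt(3038197 + (-25 + 5*54*46225)) = sqrt(3038197 + (-25 + 12480750)) = sqrt(3038197 + 12480725) = sqrt(15518922)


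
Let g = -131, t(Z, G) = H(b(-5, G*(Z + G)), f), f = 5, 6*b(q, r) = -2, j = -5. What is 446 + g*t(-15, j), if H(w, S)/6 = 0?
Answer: 446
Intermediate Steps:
b(q, r) = -⅓ (b(q, r) = (⅙)*(-2) = -⅓)
H(w, S) = 0 (H(w, S) = 6*0 = 0)
t(Z, G) = 0
446 + g*t(-15, j) = 446 - 131*0 = 446 + 0 = 446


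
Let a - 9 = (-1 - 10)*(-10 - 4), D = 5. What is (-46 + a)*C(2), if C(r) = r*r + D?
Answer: 1053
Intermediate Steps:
a = 163 (a = 9 + (-1 - 10)*(-10 - 4) = 9 - 11*(-14) = 9 + 154 = 163)
C(r) = 5 + r**2 (C(r) = r*r + 5 = r**2 + 5 = 5 + r**2)
(-46 + a)*C(2) = (-46 + 163)*(5 + 2**2) = 117*(5 + 4) = 117*9 = 1053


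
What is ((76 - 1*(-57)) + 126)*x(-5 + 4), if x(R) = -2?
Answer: -518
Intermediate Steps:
((76 - 1*(-57)) + 126)*x(-5 + 4) = ((76 - 1*(-57)) + 126)*(-2) = ((76 + 57) + 126)*(-2) = (133 + 126)*(-2) = 259*(-2) = -518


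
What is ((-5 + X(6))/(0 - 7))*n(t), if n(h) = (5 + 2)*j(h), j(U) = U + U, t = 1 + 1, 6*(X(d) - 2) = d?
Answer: 8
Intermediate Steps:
X(d) = 2 + d/6
t = 2
j(U) = 2*U
n(h) = 14*h (n(h) = (5 + 2)*(2*h) = 7*(2*h) = 14*h)
((-5 + X(6))/(0 - 7))*n(t) = ((-5 + (2 + (⅙)*6))/(0 - 7))*(14*2) = ((-5 + (2 + 1))/(-7))*28 = ((-5 + 3)*(-⅐))*28 = -2*(-⅐)*28 = (2/7)*28 = 8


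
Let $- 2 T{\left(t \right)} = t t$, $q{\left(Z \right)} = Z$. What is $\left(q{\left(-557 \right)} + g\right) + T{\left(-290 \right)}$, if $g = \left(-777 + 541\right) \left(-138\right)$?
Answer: $-10039$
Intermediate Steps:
$g = 32568$ ($g = \left(-236\right) \left(-138\right) = 32568$)
$T{\left(t \right)} = - \frac{t^{2}}{2}$ ($T{\left(t \right)} = - \frac{t t}{2} = - \frac{t^{2}}{2}$)
$\left(q{\left(-557 \right)} + g\right) + T{\left(-290 \right)} = \left(-557 + 32568\right) - \frac{\left(-290\right)^{2}}{2} = 32011 - 42050 = -10039$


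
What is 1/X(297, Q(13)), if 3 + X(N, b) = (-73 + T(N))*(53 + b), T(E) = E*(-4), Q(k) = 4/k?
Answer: -1/67224 ≈ -1.4876e-5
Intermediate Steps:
T(E) = -4*E
X(N, b) = -3 + (-73 - 4*N)*(53 + b)
1/X(297, Q(13)) = 1/(-3872 - 212*297 - 292/13 - 4*297*4/13) = 1/(-3872 - 62964 - 292/13 - 4*297*4*(1/13)) = 1/(-3872 - 62964 - 73*4/13 - 4*297*4/13) = 1/(-3872 - 62964 - 292/13 - 4752/13) = 1/(-67224) = -1/67224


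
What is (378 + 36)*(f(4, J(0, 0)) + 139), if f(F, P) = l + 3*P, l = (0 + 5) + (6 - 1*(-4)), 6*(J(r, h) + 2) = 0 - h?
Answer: 61272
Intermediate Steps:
J(r, h) = -2 - h/6 (J(r, h) = -2 + (0 - h)/6 = -2 + (-h)/6 = -2 - h/6)
l = 15 (l = 5 + (6 + 4) = 5 + 10 = 15)
f(F, P) = 15 + 3*P
(378 + 36)*(f(4, J(0, 0)) + 139) = (378 + 36)*((15 + 3*(-2 - ⅙*0)) + 139) = 414*((15 + 3*(-2 + 0)) + 139) = 414*((15 + 3*(-2)) + 139) = 414*((15 - 6) + 139) = 414*(9 + 139) = 414*148 = 61272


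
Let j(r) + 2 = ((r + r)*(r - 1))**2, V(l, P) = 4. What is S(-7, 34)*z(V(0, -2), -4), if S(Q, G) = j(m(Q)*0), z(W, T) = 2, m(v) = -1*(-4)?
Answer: -4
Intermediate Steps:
m(v) = 4
j(r) = -2 + 4*r**2*(-1 + r)**2 (j(r) = -2 + ((r + r)*(r - 1))**2 = -2 + ((2*r)*(-1 + r))**2 = -2 + (2*r*(-1 + r))**2 = -2 + 4*r**2*(-1 + r)**2)
S(Q, G) = -2 (S(Q, G) = -2 + 4*(4*0)**2*(-1 + 4*0)**2 = -2 + 4*0**2*(-1 + 0)**2 = -2 + 4*0*(-1)**2 = -2 + 4*0*1 = -2 + 0 = -2)
S(-7, 34)*z(V(0, -2), -4) = -2*2 = -4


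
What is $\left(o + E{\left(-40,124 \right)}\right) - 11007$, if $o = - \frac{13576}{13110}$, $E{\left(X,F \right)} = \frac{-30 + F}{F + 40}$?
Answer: $- \frac{5916621101}{537510} \approx -11007.0$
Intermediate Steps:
$E{\left(X,F \right)} = \frac{-30 + F}{40 + F}$
$o = - \frac{6788}{6555}$ ($o = \left(-13576\right) \frac{1}{13110} = - \frac{6788}{6555} \approx -1.0355$)
$\left(o + E{\left(-40,124 \right)}\right) - 11007 = \left(- \frac{6788}{6555} + \frac{-30 + 124}{40 + 124}\right) - 11007 = \left(- \frac{6788}{6555} + \frac{1}{164} \cdot 94\right) - 11007 = \left(- \frac{6788}{6555} + \frac{47}{82}\right) - 11007 = - \frac{248531}{537510} - 11007 = - \frac{5916621101}{537510}$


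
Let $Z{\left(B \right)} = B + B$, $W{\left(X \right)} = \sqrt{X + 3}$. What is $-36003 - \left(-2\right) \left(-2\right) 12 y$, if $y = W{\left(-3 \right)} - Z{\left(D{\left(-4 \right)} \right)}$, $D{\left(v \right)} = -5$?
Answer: $-36483$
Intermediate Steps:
$W{\left(X \right)} = \sqrt{3 + X}$
$Z{\left(B \right)} = 2 B$
$y = 10$ ($y = \sqrt{3 - 3} - 2 \left(-5\right) = \sqrt{0} - -10 = 0 + 10 = 10$)
$-36003 - \left(-2\right) \left(-2\right) 12 y = -36003 - \left(-2\right) \left(-2\right) 12 \cdot 10 = -36003 - 4 \cdot 12 \cdot 10 = -36003 - 48 \cdot 10 = -36003 - 480 = -36483$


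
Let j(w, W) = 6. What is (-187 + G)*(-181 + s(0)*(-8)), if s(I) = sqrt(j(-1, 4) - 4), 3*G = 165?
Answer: 23892 + 1056*sqrt(2) ≈ 25385.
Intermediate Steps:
G = 55 (G = (1/3)*165 = 55)
s(I) = sqrt(2) (s(I) = sqrt(6 - 4) = sqrt(2))
(-187 + G)*(-181 + s(0)*(-8)) = (-187 + 55)*(-181 + sqrt(2)*(-8)) = -132*(-181 - 8*sqrt(2)) = 23892 + 1056*sqrt(2)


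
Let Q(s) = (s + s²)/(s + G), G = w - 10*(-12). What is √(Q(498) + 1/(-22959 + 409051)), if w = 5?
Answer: √117745270672481347/17181094 ≈ 19.972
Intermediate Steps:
G = 125 (G = 5 - 10*(-12) = 5 + 120 = 125)
Q(s) = (s + s²)/(125 + s) (Q(s) = (s + s²)/(s + 125) = (s + s²)/(125 + s))
√(Q(498) + 1/(-22959 + 409051)) = √(498*(1 + 498)/(125 + 498) + 1/(-22959 + 409051)) = √(498*499/623 + 1/386092) = √(498*(1/623)*499 + 1/386092) = √(248502/623 + 1/386092) = √(13706376401/34362188) = √117745270672481347/17181094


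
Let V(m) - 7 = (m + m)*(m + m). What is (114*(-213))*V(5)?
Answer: -2598174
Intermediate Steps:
V(m) = 7 + 4*m² (V(m) = 7 + (m + m)*(m + m) = 7 + (2*m)*(2*m) = 7 + 4*m²)
(114*(-213))*V(5) = (114*(-213))*(7 + 4*5²) = -24282*(7 + 4*25) = -24282*(7 + 100) = -24282*107 = -2598174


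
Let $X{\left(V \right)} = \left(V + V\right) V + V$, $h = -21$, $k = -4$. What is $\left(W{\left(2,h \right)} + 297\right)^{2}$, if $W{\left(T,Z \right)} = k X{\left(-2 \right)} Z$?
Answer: $641601$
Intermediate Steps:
$X{\left(V \right)} = V + 2 V^{2}$ ($X{\left(V \right)} = 2 V V + V = 2 V^{2} + V = V + 2 V^{2}$)
$W{\left(T,Z \right)} = - 24 Z$ ($W{\left(T,Z \right)} = - 4 \left(- 2 \left(1 + 2 \left(-2\right)\right)\right) Z = - 4 \left(- 2 \left(1 - 4\right)\right) Z = - 4 \left(\left(-2\right) \left(-3\right)\right) Z = \left(-4\right) 6 Z = - 24 Z$)
$\left(W{\left(2,h \right)} + 297\right)^{2} = \left(\left(-24\right) \left(-21\right) + 297\right)^{2} = \left(504 + 297\right)^{2} = 801^{2} = 641601$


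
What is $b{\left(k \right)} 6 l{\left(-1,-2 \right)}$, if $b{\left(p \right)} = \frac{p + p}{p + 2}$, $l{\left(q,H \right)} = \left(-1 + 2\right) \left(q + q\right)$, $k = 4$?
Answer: $-16$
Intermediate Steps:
$l{\left(q,H \right)} = 2 q$ ($l{\left(q,H \right)} = 1 \cdot 2 q = 2 q$)
$b{\left(p \right)} = \frac{2 p}{2 + p}$
$b{\left(k \right)} 6 l{\left(-1,-2 \right)} = 2 \cdot 4 \frac{1}{2 + 4} \cdot 6 \cdot 2 \left(-1\right) = 2 \cdot 4 \cdot \frac{1}{6} \cdot 6 \left(-2\right) = \frac{4}{3} \cdot 6 \left(-2\right) = 8 \left(-2\right) = -16$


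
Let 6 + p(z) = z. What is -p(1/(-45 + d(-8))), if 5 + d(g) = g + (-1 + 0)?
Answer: 355/59 ≈ 6.0170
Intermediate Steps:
d(g) = -6 + g (d(g) = -5 + (g + (-1 + 0)) = -5 + (g - 1) = -5 + (-1 + g) = -6 + g)
p(z) = -6 + z
-p(1/(-45 + d(-8))) = -(-6 + 1/(-45 + (-6 - 8))) = -(-6 + 1/(-45 - 14)) = -(-6 + 1/(-59)) = -(-6 - 1/59) = -1*(-355/59) = 355/59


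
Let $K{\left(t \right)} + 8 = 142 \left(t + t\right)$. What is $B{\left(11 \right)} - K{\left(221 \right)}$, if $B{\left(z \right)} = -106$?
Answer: $-62862$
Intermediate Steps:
$K{\left(t \right)} = -8 + 284 t$ ($K{\left(t \right)} = -8 + 142 \left(t + t\right) = -8 + 142 \cdot 2 t = -8 + 284 t$)
$B{\left(11 \right)} - K{\left(221 \right)} = -106 - \left(-8 + 284 \cdot 221\right) = -106 - \left(-8 + 62764\right) = -106 - 62756 = -62862$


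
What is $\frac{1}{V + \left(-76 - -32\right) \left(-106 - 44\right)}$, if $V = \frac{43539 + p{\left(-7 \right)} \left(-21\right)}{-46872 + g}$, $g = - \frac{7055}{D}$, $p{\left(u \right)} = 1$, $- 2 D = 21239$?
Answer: $\frac{497750149}{3284688843999} \approx 0.00015154$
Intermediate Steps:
$D = - \frac{21239}{2}$ ($D = \left(- \frac{1}{2}\right) 21239 = - \frac{21239}{2} \approx -10620.0$)
$g = \frac{14110}{21239}$ ($g = - \frac{7055}{- \frac{21239}{2}} = \left(-7055\right) \left(- \frac{2}{21239}\right) = \frac{14110}{21239} \approx 0.66434$)
$V = - \frac{462139401}{497750149}$ ($V = \frac{43539 + 1 \left(-21\right)}{-46872 + \frac{14110}{21239}} = \frac{43539 - 21}{- \frac{995500298}{21239}} = 43518 \left(- \frac{21239}{995500298}\right) = - \frac{462139401}{497750149} \approx -0.92846$)
$\frac{1}{V + \left(-76 - -32\right) \left(-106 - 44\right)} = \frac{1}{- \frac{462139401}{497750149} + \left(-76 - -32\right) \left(-106 - 44\right)} = \frac{1}{- \frac{462139401}{497750149} + \left(-76 + 32\right) \left(-150\right)} = \frac{1}{- \frac{462139401}{497750149} - -6600} = \frac{1}{- \frac{462139401}{497750149} + 6600} = \frac{1}{\frac{3284688843999}{497750149}} = \frac{497750149}{3284688843999}$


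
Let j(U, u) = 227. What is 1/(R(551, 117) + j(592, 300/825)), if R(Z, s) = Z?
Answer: 1/778 ≈ 0.0012853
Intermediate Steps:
1/(R(551, 117) + j(592, 300/825)) = 1/(551 + 227) = 1/778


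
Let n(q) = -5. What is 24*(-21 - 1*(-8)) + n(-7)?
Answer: -317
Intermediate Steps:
24*(-21 - 1*(-8)) + n(-7) = 24*(-21 - 1*(-8)) - 5 = 24*(-21 + 8) - 5 = 24*(-13) - 5 = -312 - 5 = -317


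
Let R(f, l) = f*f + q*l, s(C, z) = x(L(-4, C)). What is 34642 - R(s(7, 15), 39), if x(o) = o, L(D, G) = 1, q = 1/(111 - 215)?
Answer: 277131/8 ≈ 34641.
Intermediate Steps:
q = -1/104 (q = 1/(-104) = -1/104 ≈ -0.0096154)
s(C, z) = 1
R(f, l) = f**2 - l/104 (R(f, l) = f*f - l/104 = f**2 - l/104)
34642 - R(s(7, 15), 39) = 34642 - (1**2 - 1/104*39) = 34642 - (1 - 3/8) = 34642 - 1*5/8 = 34642 - 5/8 = 277131/8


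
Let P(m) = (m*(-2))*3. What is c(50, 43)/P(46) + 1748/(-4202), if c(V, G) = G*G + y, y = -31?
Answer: -676807/96646 ≈ -7.0029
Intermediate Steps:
c(V, G) = -31 + G**2 (c(V, G) = G*G - 31 = G**2 - 31 = -31 + G**2)
P(m) = -6*m (P(m) = -2*m*3 = -6*m)
c(50, 43)/P(46) + 1748/(-4202) = (-31 + 43**2)/((-6*46)) + 1748/(-4202) = (-31 + 1849)/(-276) + 1748*(-1/4202) = 1818*(-1/276) - 874/2101 = -303/46 - 874/2101 = -676807/96646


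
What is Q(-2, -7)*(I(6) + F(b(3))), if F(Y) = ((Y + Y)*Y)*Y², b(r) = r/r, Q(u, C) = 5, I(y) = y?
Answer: 40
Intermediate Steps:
b(r) = 1
F(Y) = 2*Y⁴ (F(Y) = ((2*Y)*Y)*Y² = (2*Y²)*Y² = 2*Y⁴)
Q(-2, -7)*(I(6) + F(b(3))) = 5*(6 + 2*1⁴) = 5*(6 + 2*1) = 5*(6 + 2) = 5*8 = 40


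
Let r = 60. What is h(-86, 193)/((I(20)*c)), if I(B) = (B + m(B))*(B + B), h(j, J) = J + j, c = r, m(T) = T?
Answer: 107/96000 ≈ 0.0011146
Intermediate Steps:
c = 60
I(B) = 4*B² (I(B) = (B + B)*(B + B) = (2*B)*(2*B) = 4*B²)
h(-86, 193)/((I(20)*c)) = (193 - 86)/(((4*20²)*60)) = 107/(((4*400)*60)) = 107/((1600*60)) = 107/96000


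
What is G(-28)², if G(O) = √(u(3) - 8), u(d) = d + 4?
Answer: -1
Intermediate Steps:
u(d) = 4 + d
G(O) = I (G(O) = √((4 + 3) - 8) = √(7 - 8) = √(-1) = I)
G(-28)² = I² = -1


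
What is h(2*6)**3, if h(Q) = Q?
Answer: 1728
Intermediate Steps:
h(2*6)**3 = (2*6)**3 = 12**3 = 1728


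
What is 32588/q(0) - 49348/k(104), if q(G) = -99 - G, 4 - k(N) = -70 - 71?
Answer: -9610712/14355 ≈ -669.50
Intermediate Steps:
k(N) = 145 (k(N) = 4 - (-70 - 71) = 4 - 1*(-141) = 4 + 141 = 145)
32588/q(0) - 49348/k(104) = 32588/(-99 - 1*0) - 49348/145 = 32588/(-99 + 0) - 49348*1/145 = 32588/(-99) - 49348/145 = 32588*(-1/99) - 49348/145 = -32588/99 - 49348/145 = -9610712/14355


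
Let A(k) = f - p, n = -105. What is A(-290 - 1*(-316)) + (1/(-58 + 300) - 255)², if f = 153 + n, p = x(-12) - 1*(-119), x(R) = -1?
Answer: 3803901201/58564 ≈ 64953.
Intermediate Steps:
p = 118 (p = -1 - 1*(-119) = -1 + 119 = 118)
f = 48 (f = 153 - 105 = 48)
A(k) = -70 (A(k) = 48 - 1*118 = 48 - 118 = -70)
A(-290 - 1*(-316)) + (1/(-58 + 300) - 255)² = -70 + (1/(-58 + 300) - 255)² = -70 + (1/242 - 255)² = -70 + (-61709/242)² = -70 + 3808000681/58564 = 3803901201/58564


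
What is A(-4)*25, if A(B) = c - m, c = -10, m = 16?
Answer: -650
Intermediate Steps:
A(B) = -26 (A(B) = -10 - 1*16 = -10 - 16 = -26)
A(-4)*25 = -26*25 = -650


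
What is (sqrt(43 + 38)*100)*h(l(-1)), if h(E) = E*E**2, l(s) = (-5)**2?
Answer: 14062500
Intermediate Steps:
l(s) = 25
h(E) = E**3
(sqrt(43 + 38)*100)*h(l(-1)) = (sqrt(43 + 38)*100)*25**3 = (sqrt(81)*100)*15625 = (9*100)*15625 = 900*15625 = 14062500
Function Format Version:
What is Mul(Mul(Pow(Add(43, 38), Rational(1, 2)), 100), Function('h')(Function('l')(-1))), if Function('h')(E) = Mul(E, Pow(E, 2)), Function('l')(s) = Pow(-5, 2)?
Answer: 14062500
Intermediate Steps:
Function('l')(s) = 25
Function('h')(E) = Pow(E, 3)
Mul(Mul(Pow(Add(43, 38), Rational(1, 2)), 100), Function('h')(Function('l')(-1))) = Mul(Mul(Pow(Add(43, 38), Rational(1, 2)), 100), Pow(25, 3)) = Mul(Mul(Pow(81, Rational(1, 2)), 100), 15625) = Mul(Mul(9, 100), 15625) = Mul(900, 15625) = 14062500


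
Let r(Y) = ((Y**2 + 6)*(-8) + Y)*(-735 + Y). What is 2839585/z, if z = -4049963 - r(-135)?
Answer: -2839585/131055173 ≈ -0.021667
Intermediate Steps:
r(Y) = (-735 + Y)*(-48 + Y - 8*Y**2) (r(Y) = ((6 + Y**2)*(-8) + Y)*(-735 + Y) = ((-48 - 8*Y**2) + Y)*(-735 + Y) = (-48 + Y - 8*Y**2)*(-735 + Y) = (-735 + Y)*(-48 + Y - 8*Y**2))
z = -131055173 (z = -4049963 - (35280 - 783*(-135) - 8*(-135)**3 + 5881*(-135)**2) = -4049963 - (35280 + 105705 - 8*(-2460375) + 5881*18225) = -4049963 - (35280 + 105705 + 19683000 + 107181225) = -4049963 - 1*127005210 = -4049963 - 127005210 = -131055173)
2839585/z = 2839585/(-131055173) = 2839585*(-1/131055173) = -2839585/131055173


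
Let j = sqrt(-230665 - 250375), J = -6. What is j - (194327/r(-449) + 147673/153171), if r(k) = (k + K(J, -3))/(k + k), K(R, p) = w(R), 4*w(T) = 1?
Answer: -106917082286899/274941945 + 4*I*sqrt(30065) ≈ -3.8887e+5 + 693.57*I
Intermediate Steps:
w(T) = 1/4 (w(T) = (1/4)*1 = 1/4)
K(R, p) = 1/4
j = 4*I*sqrt(30065) (j = sqrt(-481040) = 4*I*sqrt(30065) ≈ 693.57*I)
r(k) = (1/4 + k)/(2*k) (r(k) = (k + 1/4)/(k + k) = (1/4 + k)/((2*k)) = (1/4 + k)*(1/(2*k)) = (1/4 + k)/(2*k))
j - (194327/r(-449) + 147673/153171) = 4*I*sqrt(30065) - (194327/(((1/8)*(1 + 4*(-449))/(-449))) + 147673/153171) = 4*I*sqrt(30065) - (194327/(((1/8)*(-1/449)*(1 - 1796))) + 147673*(1/153171)) = 4*I*sqrt(30065) - (194327/(((1/8)*(-1/449)*(-1795))) + 147673/153171) = 4*I*sqrt(30065) - (194327/(1795/3592) + 147673/153171) = 4*I*sqrt(30065) - (194327*(3592/1795) + 147673/153171) = 4*I*sqrt(30065) - (698022584/1795 + 147673/153171) = 4*I*sqrt(30065) - 1*106917082286899/274941945 = 4*I*sqrt(30065) - 106917082286899/274941945 = -106917082286899/274941945 + 4*I*sqrt(30065)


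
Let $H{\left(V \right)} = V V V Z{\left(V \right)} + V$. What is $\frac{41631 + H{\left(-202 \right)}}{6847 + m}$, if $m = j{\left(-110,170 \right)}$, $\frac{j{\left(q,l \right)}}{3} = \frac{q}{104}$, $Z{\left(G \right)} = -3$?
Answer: $\frac{1287969956}{355879} \approx 3619.1$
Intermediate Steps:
$j{\left(q,l \right)} = \frac{3 q}{104}$ ($j{\left(q,l \right)} = 3 \frac{q}{104} = \frac{3 q}{104}$)
$m = - \frac{165}{52}$ ($m = \frac{3}{104} \left(-110\right) = - \frac{165}{52} \approx -3.1731$)
$H{\left(V \right)} = V - 3 V^{3}$ ($H{\left(V \right)} = V V V \left(-3\right) + V = V^{2} V \left(-3\right) + V = V^{3} \left(-3\right) + V = - 3 V^{3} + V = V - 3 V^{3}$)
$\frac{41631 + H{\left(-202 \right)}}{6847 + m} = \frac{41631 - \left(202 + 3 \left(-202\right)^{3}\right)}{6847 - \frac{165}{52}} = \frac{41631 - -24727022}{\frac{355879}{52}} = \left(41631 + \left(-202 + 24727224\right)\right) \frac{52}{355879} = \left(41631 + 24727022\right) \frac{52}{355879} = 24768653 \cdot \frac{52}{355879} = \frac{1287969956}{355879}$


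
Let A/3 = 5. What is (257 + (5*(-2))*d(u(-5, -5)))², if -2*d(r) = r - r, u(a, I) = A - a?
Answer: 66049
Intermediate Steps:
A = 15 (A = 3*5 = 15)
u(a, I) = 15 - a
d(r) = 0 (d(r) = -(r - r)/2 = -½*0 = 0)
(257 + (5*(-2))*d(u(-5, -5)))² = (257 + (5*(-2))*0)² = (257 - 10*0)² = (257 + 0)² = 257² = 66049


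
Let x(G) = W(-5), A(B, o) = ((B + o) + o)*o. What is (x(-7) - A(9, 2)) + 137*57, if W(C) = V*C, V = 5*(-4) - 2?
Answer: 7893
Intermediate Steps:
V = -22 (V = -20 - 2 = -22)
W(C) = -22*C
A(B, o) = o*(B + 2*o) (A(B, o) = (B + 2*o)*o = o*(B + 2*o))
x(G) = 110 (x(G) = -22*(-5) = 110)
(x(-7) - A(9, 2)) + 137*57 = (110 - 2*(9 + 2*2)) + 137*57 = (110 - 2*(9 + 4)) + 7809 = (110 - 2*13) + 7809 = (110 - 1*26) + 7809 = (110 - 26) + 7809 = 84 + 7809 = 7893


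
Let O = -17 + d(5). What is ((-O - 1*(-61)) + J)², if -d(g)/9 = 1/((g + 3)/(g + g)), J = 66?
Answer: 385641/16 ≈ 24103.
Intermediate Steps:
d(g) = -18*g/(3 + g) (d(g) = -9*(g + g)/(g + 3) = -9*2*g/(3 + g) = -18*g/(3 + g))
O = -113/4 (O = -17 - 18*5/(3 + 5) = -17 - 18*5/8 = -17 - 18*5*⅛ = -17 - 45/4 = -113/4 ≈ -28.250)
((-O - 1*(-61)) + J)² = ((-1*(-113/4) - 1*(-61)) + 66)² = ((113/4 + 61) + 66)² = (357/4 + 66)² = (621/4)² = 385641/16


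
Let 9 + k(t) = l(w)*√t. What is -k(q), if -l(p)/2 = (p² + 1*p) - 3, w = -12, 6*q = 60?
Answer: 9 + 258*√10 ≈ 824.87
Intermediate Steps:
q = 10 (q = (⅙)*60 = 10)
l(p) = 6 - 2*p - 2*p² (l(p) = -2*((p² + 1*p) - 3) = -2*((p² + p) - 3) = -2*((p + p²) - 3) = -2*(-3 + p + p²) = 6 - 2*p - 2*p²)
k(t) = -9 - 258*√t (k(t) = -9 + (6 - 2*(-12) - 2*(-12)²)*√t = -9 + (6 + 24 - 2*144)*√t = -9 + (6 + 24 - 288)*√t = -9 - 258*√t)
-k(q) = -(-9 - 258*√10) = 9 + 258*√10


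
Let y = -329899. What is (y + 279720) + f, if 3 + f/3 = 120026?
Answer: 309890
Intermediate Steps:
f = 360069 (f = -9 + 3*120026 = -9 + 360078 = 360069)
(y + 279720) + f = (-329899 + 279720) + 360069 = -50179 + 360069 = 309890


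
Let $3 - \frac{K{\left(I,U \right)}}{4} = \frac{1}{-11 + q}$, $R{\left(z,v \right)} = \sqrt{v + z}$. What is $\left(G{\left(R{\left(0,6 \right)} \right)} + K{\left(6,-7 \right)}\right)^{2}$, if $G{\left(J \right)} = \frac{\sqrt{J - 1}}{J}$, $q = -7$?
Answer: $\frac{\left(220 + 3 \sqrt{6} \sqrt{-1 + \sqrt{6}}\right)^{2}}{324} \approx 161.64$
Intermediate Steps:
$G{\left(J \right)} = \frac{\sqrt{-1 + J}}{J}$
$K{\left(I,U \right)} = \frac{110}{9}$ ($K{\left(I,U \right)} = 12 - \frac{4}{-11 - 7} = 12 - \frac{4}{-18} = 12 - - \frac{2}{9} = 12 + \frac{2}{9} = \frac{110}{9}$)
$\left(G{\left(R{\left(0,6 \right)} \right)} + K{\left(6,-7 \right)}\right)^{2} = \left(\frac{\sqrt{-1 + \sqrt{6 + 0}}}{\sqrt{6 + 0}} + \frac{110}{9}\right)^{2} = \left(\frac{\sqrt{-1 + \sqrt{6}}}{\sqrt{6}} + \frac{110}{9}\right)^{2} = \left(\frac{\sqrt{6}}{6} \sqrt{-1 + \sqrt{6}} + \frac{110}{9}\right)^{2} = \left(\frac{\sqrt{6} \sqrt{-1 + \sqrt{6}}}{6} + \frac{110}{9}\right)^{2} = \left(\frac{110}{9} + \frac{\sqrt{6} \sqrt{-1 + \sqrt{6}}}{6}\right)^{2}$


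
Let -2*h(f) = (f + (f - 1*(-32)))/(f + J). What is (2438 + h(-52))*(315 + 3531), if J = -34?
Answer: 403122336/43 ≈ 9.3749e+6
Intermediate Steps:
h(f) = -(32 + 2*f)/(2*(-34 + f)) (h(f) = -(f + (f - 1*(-32)))/(2*(f - 34)) = -(f + (f + 32))/(2*(-34 + f)) = -(f + (32 + f))/(2*(-34 + f)) = -(32 + 2*f)/(2*(-34 + f)))
(2438 + h(-52))*(315 + 3531) = (2438 + (-16 - 1*(-52))/(-34 - 52))*(315 + 3531) = (2438 + (-16 + 52)/(-86))*3846 = (2438 - 1/86*36)*3846 = (2438 - 18/43)*3846 = (104816/43)*3846 = 403122336/43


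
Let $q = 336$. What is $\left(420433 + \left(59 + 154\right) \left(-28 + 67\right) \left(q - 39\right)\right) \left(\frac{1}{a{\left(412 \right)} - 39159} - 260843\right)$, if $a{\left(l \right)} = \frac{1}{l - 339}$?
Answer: $- \frac{1076570139371567386}{1429303} \approx -7.5321 \cdot 10^{11}$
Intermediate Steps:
$a{\left(l \right)} = \frac{1}{-339 + l}$
$\left(420433 + \left(59 + 154\right) \left(-28 + 67\right) \left(q - 39\right)\right) \left(\frac{1}{a{\left(412 \right)} - 39159} - 260843\right) = \left(420433 + \left(59 + 154\right) \left(-28 + 67\right) \left(336 - 39\right)\right) \left(\frac{1}{\frac{1}{-339 + 412} - 39159} - 260843\right) = \left(420433 + 213 \cdot 39 \cdot 297\right) \left(\frac{1}{\frac{1}{73} - 39159} - 260843\right) = \left(420433 + 8307 \cdot 297\right) \left(\frac{1}{\frac{1}{73} - 39159} - 260843\right) = \left(420433 + 2467179\right) \left(\frac{1}{- \frac{2858606}{73}} - 260843\right) = 2887612 \left(- \frac{73}{2858606} - 260843\right) = 2887612 \left(- \frac{745647364931}{2858606}\right) = - \frac{1076570139371567386}{1429303}$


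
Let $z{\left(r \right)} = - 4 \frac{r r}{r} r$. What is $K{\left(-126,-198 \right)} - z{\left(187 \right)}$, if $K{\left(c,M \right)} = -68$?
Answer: $139808$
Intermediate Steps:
$z{\left(r \right)} = - 4 r^{2}$ ($z{\left(r \right)} = - 4 \frac{r^{2}}{r} r = - 4 r r = - 4 r^{2}$)
$K{\left(-126,-198 \right)} - z{\left(187 \right)} = -68 - - 4 \cdot 187^{2} = -68 - \left(-4\right) 34969 = -68 - -139876 = -68 + 139876 = 139808$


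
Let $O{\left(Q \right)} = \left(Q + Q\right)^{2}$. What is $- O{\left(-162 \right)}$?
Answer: $-104976$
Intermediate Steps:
$O{\left(Q \right)} = 4 Q^{2}$ ($O{\left(Q \right)} = \left(2 Q\right)^{2} = 4 Q^{2}$)
$- O{\left(-162 \right)} = - 4 \left(-162\right)^{2} = - 4 \cdot 26244 = \left(-1\right) 104976 = -104976$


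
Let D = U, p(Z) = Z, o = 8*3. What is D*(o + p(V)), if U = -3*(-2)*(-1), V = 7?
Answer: -186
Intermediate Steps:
o = 24
U = -6 (U = 6*(-1) = -6)
D = -6
D*(o + p(V)) = -6*(24 + 7) = -6*31 = -186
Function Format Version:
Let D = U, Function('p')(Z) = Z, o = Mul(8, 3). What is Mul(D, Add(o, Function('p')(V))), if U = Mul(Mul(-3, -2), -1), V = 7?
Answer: -186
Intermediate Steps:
o = 24
U = -6 (U = Mul(6, -1) = -6)
D = -6
Mul(D, Add(o, Function('p')(V))) = Mul(-6, Add(24, 7)) = Mul(-6, 31) = -186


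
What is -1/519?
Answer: -1/519 ≈ -0.0019268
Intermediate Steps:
-1/519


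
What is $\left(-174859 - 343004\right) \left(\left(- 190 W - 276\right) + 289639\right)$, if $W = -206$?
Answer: $-170119549089$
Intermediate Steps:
$\left(-174859 - 343004\right) \left(\left(- 190 W - 276\right) + 289639\right) = \left(-174859 - 343004\right) \left(\left(\left(-190\right) \left(-206\right) - 276\right) + 289639\right) = - 517863 \left(\left(39140 - 276\right) + 289639\right) = - 517863 \left(38864 + 289639\right) = \left(-517863\right) 328503 = -170119549089$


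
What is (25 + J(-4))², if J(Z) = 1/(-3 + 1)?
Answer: 2401/4 ≈ 600.25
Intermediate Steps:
J(Z) = -½ (J(Z) = 1/(-2) = -½)
(25 + J(-4))² = (25 - ½)² = (49/2)² = 2401/4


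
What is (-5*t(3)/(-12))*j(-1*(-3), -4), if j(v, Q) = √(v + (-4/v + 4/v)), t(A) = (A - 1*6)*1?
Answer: -5*√3/4 ≈ -2.1651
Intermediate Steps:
t(A) = -6 + A (t(A) = (A - 6)*1 = (-6 + A)*1 = -6 + A)
j(v, Q) = √v (j(v, Q) = √(v + 0) = √v)
(-5*t(3)/(-12))*j(-1*(-3), -4) = (-5*(-6 + 3)/(-12))*√(-1*(-3)) = (-(-15)*(-1)/12)*√3 = (-5*¼)*√3 = -5*√3/4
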